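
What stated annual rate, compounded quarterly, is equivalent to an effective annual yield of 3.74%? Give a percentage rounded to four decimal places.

(1 + r/4)^4 − 1 = 0.0374, so 1 + r/4 = 1.0374^(1/4).
r/4 = 0.009222, so r = 0.036887 = 3.6887%.

3.6887%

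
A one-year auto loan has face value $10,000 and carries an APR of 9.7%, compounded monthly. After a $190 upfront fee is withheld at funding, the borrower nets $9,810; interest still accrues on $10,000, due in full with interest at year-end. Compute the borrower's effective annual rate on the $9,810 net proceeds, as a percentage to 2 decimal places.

12.28%

Amount owed after one year: 10,000 × (1 + 0.097/12)^12 = 10,000 × 1.101431 = $11,014.31.
Effective rate on net proceeds: 11,014.31 / 9,810 − 1 = 0.122763 = 12.28%.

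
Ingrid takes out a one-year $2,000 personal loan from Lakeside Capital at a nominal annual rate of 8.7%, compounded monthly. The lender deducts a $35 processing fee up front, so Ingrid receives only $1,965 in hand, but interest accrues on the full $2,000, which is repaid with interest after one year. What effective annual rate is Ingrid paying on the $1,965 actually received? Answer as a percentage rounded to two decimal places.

11.00%

Amount owed after one year: 2,000 × (1 + 0.087/12)^12 = 2,000 × 1.090554 = $2,181.11.
Effective rate on net proceeds: 2,181.11 / 1,965 − 1 = 0.109979 = 11.00%.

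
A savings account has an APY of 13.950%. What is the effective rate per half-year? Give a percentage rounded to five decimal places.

The per-half-year rate i satisfies (1 + i)^2 = 1 + 0.13950.
i = 1.13950^(1/2) − 1 = 0.0674737 = 6.74737%.

6.74737%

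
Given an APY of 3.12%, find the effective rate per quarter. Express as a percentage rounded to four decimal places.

0.7710%

The per-quarter rate i satisfies (1 + i)^4 = 1 + 0.0312.
i = 1.0312^(1/4) − 1 = 0.0077104 = 0.7710%.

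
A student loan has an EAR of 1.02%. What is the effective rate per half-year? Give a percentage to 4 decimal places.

0.5087%

The per-half-year rate i satisfies (1 + i)^2 = 1 + 0.0102.
i = 1.0102^(1/2) − 1 = 0.0050871 = 0.5087%.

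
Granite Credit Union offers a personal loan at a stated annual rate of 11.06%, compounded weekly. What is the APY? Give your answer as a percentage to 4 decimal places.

11.6817%

EAR = (1 + 0.1106/52)^52 − 1.
= 1.116817 − 1 = 11.6817%.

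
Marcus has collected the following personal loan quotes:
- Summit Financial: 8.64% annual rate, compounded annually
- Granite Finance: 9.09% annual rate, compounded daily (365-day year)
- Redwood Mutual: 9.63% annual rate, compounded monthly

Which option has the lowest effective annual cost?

Summit Financial: compounded annually, EAR = 8.640%
Granite Finance: (1 + 0.0909/365)^365 − 1 = 9.515%
Redwood Mutual: (1 + 0.0963/12)^12 − 1 = 10.067%
The lowest effective annual rate is Summit Financial at 8.640%.

Summit Financial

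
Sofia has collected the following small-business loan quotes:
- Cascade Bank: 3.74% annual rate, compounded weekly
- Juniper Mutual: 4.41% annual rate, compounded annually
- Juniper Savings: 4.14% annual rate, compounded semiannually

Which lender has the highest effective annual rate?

Juniper Mutual

Cascade Bank: (1 + 0.0374/52)^52 − 1 = 3.809%
Juniper Mutual: compounded annually, EAR = 4.410%
Juniper Savings: (1 + 0.0414/2)^2 − 1 = 4.183%
The highest effective annual rate is Juniper Mutual at 4.410%.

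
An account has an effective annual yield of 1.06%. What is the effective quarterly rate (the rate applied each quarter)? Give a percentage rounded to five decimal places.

0.26395%

The per-quarter rate i satisfies (1 + i)^4 = 1 + 0.0106.
i = 1.0106^(1/4) − 1 = 0.0026395 = 0.26395%.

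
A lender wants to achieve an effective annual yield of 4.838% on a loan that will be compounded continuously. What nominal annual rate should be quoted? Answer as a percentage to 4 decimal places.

4.7246%

Continuous: nominal r satisfies e^r − 1 = 0.04838.
r = ln(1 + 0.04838) = ln(1.04838) = 0.047246 = 4.7246%.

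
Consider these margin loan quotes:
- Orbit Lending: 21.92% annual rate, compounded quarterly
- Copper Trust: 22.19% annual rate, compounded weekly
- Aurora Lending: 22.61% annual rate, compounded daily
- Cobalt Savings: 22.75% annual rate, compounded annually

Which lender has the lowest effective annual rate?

Cobalt Savings

Orbit Lending: (1 + 0.2192/4)^4 − 1 = 23.789%
Copper Trust: (1 + 0.2219/52)^52 − 1 = 24.786%
Aurora Lending: (1 + 0.2261/365)^365 − 1 = 25.361%
Cobalt Savings: compounded annually, EAR = 22.750%
The lowest effective annual rate is Cobalt Savings at 22.750%.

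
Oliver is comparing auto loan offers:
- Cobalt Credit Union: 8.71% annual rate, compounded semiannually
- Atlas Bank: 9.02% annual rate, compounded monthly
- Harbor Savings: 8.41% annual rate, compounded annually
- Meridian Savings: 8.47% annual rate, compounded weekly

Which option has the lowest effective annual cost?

Harbor Savings

Cobalt Credit Union: (1 + 0.0871/2)^2 − 1 = 8.900%
Atlas Bank: (1 + 0.0902/12)^12 − 1 = 9.402%
Harbor Savings: compounded annually, EAR = 8.410%
Meridian Savings: (1 + 0.0847/52)^52 − 1 = 8.832%
The lowest effective annual rate is Harbor Savings at 8.410%.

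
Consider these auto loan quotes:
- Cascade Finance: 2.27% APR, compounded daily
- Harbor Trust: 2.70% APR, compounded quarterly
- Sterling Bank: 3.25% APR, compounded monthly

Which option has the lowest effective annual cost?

Cascade Finance: (1 + 0.0227/365)^365 − 1 = 2.296%
Harbor Trust: (1 + 0.0270/4)^4 − 1 = 2.727%
Sterling Bank: (1 + 0.0325/12)^12 − 1 = 3.299%
The lowest effective annual rate is Cascade Finance at 2.296%.

Cascade Finance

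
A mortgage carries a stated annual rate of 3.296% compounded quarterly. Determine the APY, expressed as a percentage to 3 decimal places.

3.337%

EAR = (1 + 0.03296/4)^4 − 1.
= 1.033370 − 1 = 3.337%.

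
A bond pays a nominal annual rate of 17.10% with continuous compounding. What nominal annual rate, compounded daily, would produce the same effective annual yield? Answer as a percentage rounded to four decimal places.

17.1040%

EAR under continuous compounding: e^0.1710 − 1 = 0.186491.
Solve (1 + r/365)^365 = 1.186491: r/365 = 1.186491^(1/365) − 1 = 0.000469, so r = 0.171040 = 17.1040%.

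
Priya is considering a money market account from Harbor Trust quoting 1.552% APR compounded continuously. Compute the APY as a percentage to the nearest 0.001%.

1.564%

With continuous compounding, EAR = e^0.01552 − 1.
e^0.01552 = 1.015641, so EAR = 0.015641 = 1.564%.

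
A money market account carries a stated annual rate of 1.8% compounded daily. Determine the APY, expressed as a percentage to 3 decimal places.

1.816%

EAR = (1 + 0.018/365)^365 − 1.
= (1 + 0.000049)^365 − 1 = 1.018163 − 1 = 1.816%.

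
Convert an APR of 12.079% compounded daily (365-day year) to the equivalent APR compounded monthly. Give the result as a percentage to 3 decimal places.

12.138%

EAR = (1 + 0.12079/365)^365 − 1 = 0.128365.
Solve (1 + r/12)^12 = 1.128365: r/12 = 1.128365^(1/12) − 1 = 0.010115, so r = 0.121380 = 12.138%.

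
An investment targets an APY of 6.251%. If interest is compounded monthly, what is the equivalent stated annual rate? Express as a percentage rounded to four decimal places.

6.0787%

(1 + r/12)^12 − 1 = 0.06251, so 1 + r/12 = 1.06251^(1/12).
r/12 = 0.005066, so r = 0.060787 = 6.0787%.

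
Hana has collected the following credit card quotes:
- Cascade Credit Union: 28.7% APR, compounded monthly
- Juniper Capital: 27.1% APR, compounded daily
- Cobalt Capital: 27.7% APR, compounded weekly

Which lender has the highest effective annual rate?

Cascade Credit Union: (1 + 0.287/12)^12 − 1 = 32.793%
Juniper Capital: (1 + 0.271/365)^365 − 1 = 31.114%
Cobalt Capital: (1 + 0.277/52)^52 − 1 = 31.820%
The highest effective annual rate is Cascade Credit Union at 32.793%.

Cascade Credit Union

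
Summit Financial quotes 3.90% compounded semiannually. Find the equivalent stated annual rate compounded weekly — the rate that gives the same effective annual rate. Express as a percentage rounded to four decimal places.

3.8639%

EAR = (1 + 0.0390/2)^2 − 1 = 0.039380.
Solve (1 + r/52)^52 = 1.039380: r/52 = 1.039380^(1/52) − 1 = 0.000743, so r = 0.038639 = 3.8639%.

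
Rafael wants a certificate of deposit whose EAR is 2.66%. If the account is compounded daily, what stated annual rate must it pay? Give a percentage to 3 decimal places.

2.625%

(1 + r/365)^365 − 1 = 0.0266, so 1 + r/365 = 1.0266^(1/365).
r/365 = 0.000072, so r = 0.026253 = 2.625%.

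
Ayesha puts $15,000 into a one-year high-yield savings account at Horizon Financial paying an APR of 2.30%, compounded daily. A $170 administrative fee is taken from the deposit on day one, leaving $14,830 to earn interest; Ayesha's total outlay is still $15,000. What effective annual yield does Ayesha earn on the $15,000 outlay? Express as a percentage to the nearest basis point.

Value after one year: 14,830 × (1 + 0.0230/365)^365 = 14,830 × 1.023266 = $15,175.03.
Effective yield on the $15,000 outlay: 15,175.03 / 15,000 − 1 = 0.011669 = 1.17%.

1.17%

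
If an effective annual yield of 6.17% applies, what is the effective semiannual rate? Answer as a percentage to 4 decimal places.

The per-half-year rate i satisfies (1 + i)^2 = 1 + 0.0617.
i = 1.0617^(1/2) − 1 = 0.0303883 = 3.0388%.

3.0388%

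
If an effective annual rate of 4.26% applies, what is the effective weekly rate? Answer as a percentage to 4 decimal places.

0.0803%

The per-week rate i satisfies (1 + i)^52 = 1 + 0.0426.
i = 1.0426^(1/52) − 1 = 0.0008026 = 0.0803%.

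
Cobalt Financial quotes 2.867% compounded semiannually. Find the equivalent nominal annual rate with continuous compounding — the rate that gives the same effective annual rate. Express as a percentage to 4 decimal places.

EAR = (1 + 0.02867/2)^2 − 1 = 0.028875.
Equivalent continuous rate: r = ln(1 + 0.028875) = 0.028466 = 2.8466%.

2.8466%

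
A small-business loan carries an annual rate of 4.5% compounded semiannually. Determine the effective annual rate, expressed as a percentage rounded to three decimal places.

4.551%

EAR = (1 + 0.045/2)^2 − 1.
= 1.045506 − 1 = 4.551%.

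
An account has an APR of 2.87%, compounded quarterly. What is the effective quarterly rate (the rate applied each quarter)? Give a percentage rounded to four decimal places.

With a nominal annual rate compounded quarterly, the periodic rate is the nominal rate divided by 4.
i = 0.0287 / 4 = 0.0071750 = 0.7175%.

0.7175%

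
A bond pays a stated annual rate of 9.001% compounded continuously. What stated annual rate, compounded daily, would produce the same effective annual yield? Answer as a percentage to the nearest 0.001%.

9.002%

EAR under continuous compounding: e^0.09001 − 1 = 0.094185.
Solve (1 + r/365)^365 = 1.094185: r/365 = 1.094185^(1/365) − 1 = 0.000247, so r = 0.090021 = 9.002%.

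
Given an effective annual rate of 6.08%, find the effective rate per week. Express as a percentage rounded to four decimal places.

0.1136%

The per-week rate i satisfies (1 + i)^52 = 1 + 0.0608.
i = 1.0608^(1/52) − 1 = 0.0011357 = 0.1136%.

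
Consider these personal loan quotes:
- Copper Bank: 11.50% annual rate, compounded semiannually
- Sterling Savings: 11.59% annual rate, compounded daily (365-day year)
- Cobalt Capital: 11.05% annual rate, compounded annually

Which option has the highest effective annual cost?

Sterling Savings

Copper Bank: (1 + 0.1150/2)^2 − 1 = 11.831%
Sterling Savings: (1 + 0.1159/365)^365 − 1 = 12.286%
Cobalt Capital: compounded annually, EAR = 11.050%
The highest effective annual rate is Sterling Savings at 12.286%.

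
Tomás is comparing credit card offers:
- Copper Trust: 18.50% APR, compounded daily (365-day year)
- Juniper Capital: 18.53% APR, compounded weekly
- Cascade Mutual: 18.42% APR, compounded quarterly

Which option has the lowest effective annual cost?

Copper Trust: (1 + 0.1850/365)^365 − 1 = 20.316%
Juniper Capital: (1 + 0.1853/52)^52 − 1 = 20.318%
Cascade Mutual: (1 + 0.1842/4)^4 − 1 = 19.732%
The lowest effective annual rate is Cascade Mutual at 19.732%.

Cascade Mutual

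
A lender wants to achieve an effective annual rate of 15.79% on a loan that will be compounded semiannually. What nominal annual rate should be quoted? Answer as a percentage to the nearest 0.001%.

15.212%

(1 + r/2)^2 − 1 = 0.1579, so 1 + r/2 = 1.1579^(1/2).
r/2 = 0.076058, so r = 0.152115 = 15.212%.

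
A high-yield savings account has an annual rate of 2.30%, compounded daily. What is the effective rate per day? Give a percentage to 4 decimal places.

0.0063%

With a nominal annual rate compounded daily, the periodic rate is the nominal rate divided by 365.
i = 0.0230 / 365 = 0.0000630 = 0.0063%.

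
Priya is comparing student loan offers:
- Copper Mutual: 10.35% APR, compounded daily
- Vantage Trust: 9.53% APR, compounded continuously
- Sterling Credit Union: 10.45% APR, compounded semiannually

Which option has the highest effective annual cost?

Copper Mutual: (1 + 0.1035/365)^365 − 1 = 10.903%
Vantage Trust: e^0.0953 − 1 = 9.999%
Sterling Credit Union: (1 + 0.1045/2)^2 − 1 = 10.723%
The highest effective annual rate is Copper Mutual at 10.903%.

Copper Mutual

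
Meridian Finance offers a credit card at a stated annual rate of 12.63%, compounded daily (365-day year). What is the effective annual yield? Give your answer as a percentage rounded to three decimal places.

EAR = (1 + 0.1263/365)^365 − 1.
= 1.134598 − 1 = 13.460%.

13.460%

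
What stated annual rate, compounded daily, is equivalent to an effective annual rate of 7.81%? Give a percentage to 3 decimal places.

(1 + r/365)^365 − 1 = 0.0781, so 1 + r/365 = 1.0781^(1/365).
r/365 = 0.000206, so r = 0.075208 = 7.521%.

7.521%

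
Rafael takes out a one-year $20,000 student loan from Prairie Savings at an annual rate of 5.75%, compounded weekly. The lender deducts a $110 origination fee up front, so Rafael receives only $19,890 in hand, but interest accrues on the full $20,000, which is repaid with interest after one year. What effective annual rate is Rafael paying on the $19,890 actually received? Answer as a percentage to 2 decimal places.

Amount owed after one year: 20,000 × (1 + 0.0575/52)^52 = 20,000 × 1.059152 = $21,183.03.
Effective rate on net proceeds: 21,183.03 / 19,890 − 1 = 0.065009 = 6.50%.

6.50%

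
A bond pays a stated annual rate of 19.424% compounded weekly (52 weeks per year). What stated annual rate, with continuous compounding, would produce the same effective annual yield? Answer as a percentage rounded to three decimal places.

EAR = (1 + 0.19424/52)^52 − 1 = 0.213948.
Equivalent continuous rate: r = ln(1 + 0.213948) = 0.193878 = 19.388%.

19.388%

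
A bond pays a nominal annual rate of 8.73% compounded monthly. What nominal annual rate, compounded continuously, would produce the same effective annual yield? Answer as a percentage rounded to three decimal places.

EAR = (1 + 0.0873/12)^12 − 1 = 0.090879.
Equivalent continuous rate: r = ln(1 + 0.090879) = 0.086984 = 8.698%.

8.698%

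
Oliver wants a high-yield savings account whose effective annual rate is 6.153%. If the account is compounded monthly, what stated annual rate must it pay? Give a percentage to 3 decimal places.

5.986%

(1 + r/12)^12 − 1 = 0.06153, so 1 + r/12 = 1.06153^(1/12).
r/12 = 0.004988, so r = 0.059860 = 5.986%.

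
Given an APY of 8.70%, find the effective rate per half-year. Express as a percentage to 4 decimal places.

4.2593%

The per-half-year rate i satisfies (1 + i)^2 = 1 + 0.0870.
i = 1.0870^(1/2) − 1 = 0.0425929 = 4.2593%.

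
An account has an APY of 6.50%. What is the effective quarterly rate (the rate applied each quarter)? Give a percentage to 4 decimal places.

1.5868%

The per-quarter rate i satisfies (1 + i)^4 = 1 + 0.0650.
i = 1.0650^(1/4) − 1 = 0.0158683 = 1.5868%.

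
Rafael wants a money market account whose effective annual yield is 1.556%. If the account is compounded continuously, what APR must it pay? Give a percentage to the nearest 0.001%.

Continuous: nominal r satisfies e^r − 1 = 0.01556.
r = ln(1 + 0.01556) = ln(1.01556) = 0.015440 = 1.544%.

1.544%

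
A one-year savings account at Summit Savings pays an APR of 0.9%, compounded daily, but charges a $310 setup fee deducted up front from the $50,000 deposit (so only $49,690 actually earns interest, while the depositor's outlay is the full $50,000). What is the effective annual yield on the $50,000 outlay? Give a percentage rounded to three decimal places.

0.278%

Value after one year: 49,690 × (1 + 0.009/365)^365 = 49,690 × 1.009041 = $50,139.22.
Effective yield on the $50,000 outlay: 50,139.22 / 50,000 − 1 = 0.002784 = 0.278%.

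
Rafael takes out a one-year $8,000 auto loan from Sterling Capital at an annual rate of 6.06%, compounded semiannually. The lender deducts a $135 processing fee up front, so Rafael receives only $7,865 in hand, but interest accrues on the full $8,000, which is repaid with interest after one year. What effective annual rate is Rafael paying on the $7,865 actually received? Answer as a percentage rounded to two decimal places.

7.97%

Amount owed after one year: 8,000 × (1 + 0.0606/2)^2 = 8,000 × 1.061518 = $8,492.14.
Effective rate on net proceeds: 8,492.14 / 7,865 − 1 = 0.079739 = 7.97%.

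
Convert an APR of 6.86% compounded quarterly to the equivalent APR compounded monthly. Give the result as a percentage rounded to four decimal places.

6.8212%

EAR = (1 + 0.0686/4)^4 − 1 = 0.070385.
Solve (1 + r/12)^12 = 1.070385: r/12 = 1.070385^(1/12) − 1 = 0.005684, so r = 0.068212 = 6.8212%.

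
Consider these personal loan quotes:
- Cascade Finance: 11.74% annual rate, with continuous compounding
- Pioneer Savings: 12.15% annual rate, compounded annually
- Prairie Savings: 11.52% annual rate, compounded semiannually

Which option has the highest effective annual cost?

Cascade Finance: e^0.1174 − 1 = 12.457%
Pioneer Savings: compounded annually, EAR = 12.150%
Prairie Savings: (1 + 0.1152/2)^2 − 1 = 11.852%
The highest effective annual rate is Cascade Finance at 12.457%.

Cascade Finance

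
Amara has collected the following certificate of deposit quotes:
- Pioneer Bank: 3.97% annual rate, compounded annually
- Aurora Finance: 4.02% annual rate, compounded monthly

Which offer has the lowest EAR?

Pioneer Bank

Pioneer Bank: compounded annually, EAR = 3.970%
Aurora Finance: (1 + 0.0402/12)^12 − 1 = 4.095%
The lowest effective annual rate is Pioneer Bank at 3.970%.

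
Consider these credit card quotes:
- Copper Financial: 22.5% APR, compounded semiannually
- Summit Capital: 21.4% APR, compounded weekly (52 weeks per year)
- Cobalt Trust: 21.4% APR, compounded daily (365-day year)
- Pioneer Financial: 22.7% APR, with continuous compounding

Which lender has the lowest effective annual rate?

Copper Financial

Copper Financial: (1 + 0.225/2)^2 − 1 = 23.766%
Summit Capital: (1 + 0.214/52)^52 − 1 = 23.808%
Cobalt Trust: (1 + 0.214/365)^365 − 1 = 23.854%
Pioneer Financial: e^0.227 − 1 = 25.483%
The lowest effective annual rate is Copper Financial at 23.766%.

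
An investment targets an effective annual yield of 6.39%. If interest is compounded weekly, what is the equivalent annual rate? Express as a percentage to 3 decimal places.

6.198%

(1 + r/52)^52 − 1 = 0.0639, so 1 + r/52 = 1.0639^(1/52).
r/52 = 0.001192, so r = 0.061978 = 6.198%.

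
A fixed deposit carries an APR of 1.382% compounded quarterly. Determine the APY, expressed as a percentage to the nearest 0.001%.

EAR = (1 + 0.01382/4)^4 − 1.
= (1 + 0.003455)^4 − 1 = 1.013892 − 1 = 1.389%.

1.389%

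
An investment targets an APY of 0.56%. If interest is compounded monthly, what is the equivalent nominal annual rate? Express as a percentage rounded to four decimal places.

(1 + r/12)^12 − 1 = 0.0056, so 1 + r/12 = 1.0056^(1/12).
r/12 = 0.000465, so r = 0.005586 = 0.5586%.

0.5586%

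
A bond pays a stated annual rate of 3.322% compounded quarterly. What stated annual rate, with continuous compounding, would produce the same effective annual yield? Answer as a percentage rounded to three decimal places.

3.308%

EAR = (1 + 0.03322/4)^4 − 1 = 0.033636.
Equivalent continuous rate: r = ln(1 + 0.033636) = 0.033083 = 3.308%.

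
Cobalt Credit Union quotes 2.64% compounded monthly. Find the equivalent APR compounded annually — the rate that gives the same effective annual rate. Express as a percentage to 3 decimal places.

2.672%

EAR = (1 + 0.0264/12)^12 − 1 = 0.026722.
Compounded annually, the equivalent nominal rate is the EAR itself: 2.672%.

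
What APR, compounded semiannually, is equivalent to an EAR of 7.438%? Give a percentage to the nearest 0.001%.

7.305%

(1 + r/2)^2 − 1 = 0.07438, so 1 + r/2 = 1.07438^(1/2).
r/2 = 0.036523, so r = 0.073046 = 7.305%.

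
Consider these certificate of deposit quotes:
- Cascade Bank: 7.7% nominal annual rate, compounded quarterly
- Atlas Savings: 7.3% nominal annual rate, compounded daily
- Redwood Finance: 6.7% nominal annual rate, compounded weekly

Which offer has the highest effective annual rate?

Cascade Bank

Cascade Bank: (1 + 0.077/4)^4 − 1 = 7.925%
Atlas Savings: (1 + 0.073/365)^365 − 1 = 7.572%
Redwood Finance: (1 + 0.067/52)^52 − 1 = 6.925%
The highest effective annual rate is Cascade Bank at 7.925%.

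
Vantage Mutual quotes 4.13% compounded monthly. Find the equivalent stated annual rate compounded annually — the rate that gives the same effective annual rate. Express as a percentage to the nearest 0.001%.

EAR = (1 + 0.0413/12)^12 − 1 = 0.042091.
Compounded annually, the equivalent nominal rate is the EAR itself: 4.209%.

4.209%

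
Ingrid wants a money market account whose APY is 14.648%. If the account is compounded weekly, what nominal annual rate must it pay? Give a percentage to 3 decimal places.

(1 + r/52)^52 − 1 = 0.14648, so 1 + r/52 = 1.14648^(1/52).
r/52 = 0.002632, so r = 0.136876 = 13.688%.

13.688%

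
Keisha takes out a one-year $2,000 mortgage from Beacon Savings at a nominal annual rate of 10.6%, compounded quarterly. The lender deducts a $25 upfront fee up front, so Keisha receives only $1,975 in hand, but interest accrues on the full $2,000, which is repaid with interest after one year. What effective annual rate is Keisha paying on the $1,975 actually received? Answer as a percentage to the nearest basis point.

Amount owed after one year: 2,000 × (1 + 0.106/4)^4 = 2,000 × 1.110288 = $2,220.58.
Effective rate on net proceeds: 2,220.58 / 1,975 − 1 = 0.124343 = 12.43%.

12.43%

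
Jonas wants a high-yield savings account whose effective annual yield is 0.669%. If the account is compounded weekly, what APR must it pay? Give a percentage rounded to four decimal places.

0.6668%

(1 + r/52)^52 − 1 = 0.00669, so 1 + r/52 = 1.00669^(1/52).
r/52 = 0.000128, so r = 0.006668 = 0.6668%.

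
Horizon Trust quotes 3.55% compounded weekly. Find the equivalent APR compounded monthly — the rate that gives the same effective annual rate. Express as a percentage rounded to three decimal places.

EAR = (1 + 0.0355/52)^52 − 1 = 0.036125.
Solve (1 + r/12)^12 = 1.036125: r/12 = 1.036125^(1/12) − 1 = 0.002962, so r = 0.035540 = 3.554%.

3.554%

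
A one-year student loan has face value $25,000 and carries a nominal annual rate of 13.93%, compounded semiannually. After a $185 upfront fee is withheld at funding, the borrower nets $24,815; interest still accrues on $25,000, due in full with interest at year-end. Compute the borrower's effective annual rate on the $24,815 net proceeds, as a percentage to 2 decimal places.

Amount owed after one year: 25,000 × (1 + 0.1393/2)^2 = 25,000 × 1.144151 = $28,603.78.
Effective rate on net proceeds: 28,603.78 / 24,815 − 1 = 0.152681 = 15.27%.

15.27%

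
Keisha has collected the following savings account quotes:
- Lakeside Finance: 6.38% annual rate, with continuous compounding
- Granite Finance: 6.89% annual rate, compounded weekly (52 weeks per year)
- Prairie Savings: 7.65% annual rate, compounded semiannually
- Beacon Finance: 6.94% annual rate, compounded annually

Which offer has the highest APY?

Prairie Savings

Lakeside Finance: e^0.0638 − 1 = 6.588%
Granite Finance: (1 + 0.0689/52)^52 − 1 = 7.128%
Prairie Savings: (1 + 0.0765/2)^2 − 1 = 7.796%
Beacon Finance: compounded annually, EAR = 6.940%
The highest effective annual rate is Prairie Savings at 7.796%.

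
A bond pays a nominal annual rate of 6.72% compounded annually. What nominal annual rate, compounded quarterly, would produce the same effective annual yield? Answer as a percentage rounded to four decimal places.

Compounded annually, EAR = nominal = 0.067200.
Solve (1 + r/4)^4 = 1.067200: r/4 = 1.067200^(1/4) − 1 = 0.016393, so r = 0.065570 = 6.5570%.

6.5570%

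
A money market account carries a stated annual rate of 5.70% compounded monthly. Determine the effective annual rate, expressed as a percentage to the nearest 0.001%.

EAR = (1 + 0.0570/12)^12 − 1.
= (1 + 0.004750)^12 − 1 = 1.058513 − 1 = 5.851%.

5.851%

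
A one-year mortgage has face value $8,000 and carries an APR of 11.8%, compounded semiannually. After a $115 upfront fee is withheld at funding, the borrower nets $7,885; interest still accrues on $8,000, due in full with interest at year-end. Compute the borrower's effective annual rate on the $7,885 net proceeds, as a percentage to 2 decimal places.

13.78%

Amount owed after one year: 8,000 × (1 + 0.118/2)^2 = 8,000 × 1.121481 = $8,971.85.
Effective rate on net proceeds: 8,971.85 / 7,885 − 1 = 0.137837 = 13.78%.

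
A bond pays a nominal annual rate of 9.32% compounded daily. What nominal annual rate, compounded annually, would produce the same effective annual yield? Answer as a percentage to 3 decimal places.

EAR = (1 + 0.0932/365)^365 − 1 = 0.097668.
Compounded annually, the equivalent nominal rate is the EAR itself: 9.767%.

9.767%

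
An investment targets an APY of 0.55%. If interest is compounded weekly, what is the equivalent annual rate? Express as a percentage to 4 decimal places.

(1 + r/52)^52 − 1 = 0.0055, so 1 + r/52 = 1.0055^(1/52).
r/52 = 0.000105, so r = 0.005485 = 0.5485%.

0.5485%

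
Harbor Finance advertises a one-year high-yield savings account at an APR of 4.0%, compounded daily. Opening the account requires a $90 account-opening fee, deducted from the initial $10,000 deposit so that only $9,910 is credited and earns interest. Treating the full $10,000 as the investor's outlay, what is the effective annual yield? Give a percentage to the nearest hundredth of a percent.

Value after one year: 9,910 × (1 + 0.040/365)^365 = 9,910 × 1.040808 = $10,314.41.
Effective yield on the $10,000 outlay: 10,314.41 / 10,000 − 1 = 0.031441 = 3.14%.

3.14%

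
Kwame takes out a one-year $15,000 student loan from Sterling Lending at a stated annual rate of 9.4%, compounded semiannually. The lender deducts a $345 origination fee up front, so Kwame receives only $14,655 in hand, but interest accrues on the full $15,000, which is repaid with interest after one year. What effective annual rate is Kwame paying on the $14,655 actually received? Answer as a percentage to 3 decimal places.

Amount owed after one year: 15,000 × (1 + 0.094/2)^2 = 15,000 × 1.096209 = $16,443.13.
Effective rate on net proceeds: 16,443.13 / 14,655 − 1 = 0.122015 = 12.202%.

12.202%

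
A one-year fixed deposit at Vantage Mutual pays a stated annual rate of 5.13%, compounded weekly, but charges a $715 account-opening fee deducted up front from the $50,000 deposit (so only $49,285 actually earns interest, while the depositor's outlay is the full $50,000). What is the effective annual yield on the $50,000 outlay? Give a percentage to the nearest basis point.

Value after one year: 49,285 × (1 + 0.0513/52)^52 = 49,285 × 1.052612 = $51,877.98.
Effective yield on the $50,000 outlay: 51,877.98 / 50,000 − 1 = 0.037560 = 3.76%.

3.76%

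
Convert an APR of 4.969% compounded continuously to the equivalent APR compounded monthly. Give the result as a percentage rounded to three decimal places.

4.979%

EAR under continuous compounding: e^0.04969 − 1 = 0.050945.
Solve (1 + r/12)^12 = 1.050945: r/12 = 1.050945^(1/12) − 1 = 0.004149, so r = 0.049793 = 4.979%.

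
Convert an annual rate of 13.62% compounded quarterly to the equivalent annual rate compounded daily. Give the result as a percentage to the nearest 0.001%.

EAR = (1 + 0.1362/4)^4 − 1 = 0.143316.
Solve (1 + r/365)^365 = 1.143316: r/365 = 1.143316^(1/365) − 1 = 0.000367, so r = 0.133957 = 13.396%.

13.396%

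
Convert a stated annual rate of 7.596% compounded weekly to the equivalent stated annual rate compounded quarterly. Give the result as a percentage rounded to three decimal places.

7.663%

EAR = (1 + 0.07596/52)^52 − 1 = 0.078860.
Solve (1 + r/4)^4 = 1.078860: r/4 = 1.078860^(1/4) − 1 = 0.019157, so r = 0.076629 = 7.663%.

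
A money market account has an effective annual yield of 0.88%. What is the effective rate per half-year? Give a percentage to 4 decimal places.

The per-half-year rate i satisfies (1 + i)^2 = 1 + 0.0088.
i = 1.0088^(1/2) − 1 = 0.0043904 = 0.4390%.

0.4390%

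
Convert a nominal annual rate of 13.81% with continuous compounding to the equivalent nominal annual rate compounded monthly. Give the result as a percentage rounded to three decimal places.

13.890%

EAR under continuous compounding: e^0.1381 − 1 = 0.148090.
Solve (1 + r/12)^12 = 1.148090: r/12 = 1.148090^(1/12) − 1 = 0.011575, so r = 0.138898 = 13.890%.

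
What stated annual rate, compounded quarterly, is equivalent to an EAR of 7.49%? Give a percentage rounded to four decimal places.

7.2884%

(1 + r/4)^4 − 1 = 0.0749, so 1 + r/4 = 1.0749^(1/4).
r/4 = 0.018221, so r = 0.072884 = 7.2884%.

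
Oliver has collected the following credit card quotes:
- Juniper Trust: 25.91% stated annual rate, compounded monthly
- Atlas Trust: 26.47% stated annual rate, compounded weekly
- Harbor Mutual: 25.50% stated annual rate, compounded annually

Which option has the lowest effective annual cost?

Harbor Mutual

Juniper Trust: (1 + 0.2591/12)^12 − 1 = 29.220%
Atlas Trust: (1 + 0.2647/52)^52 − 1 = 30.217%
Harbor Mutual: compounded annually, EAR = 25.500%
The lowest effective annual rate is Harbor Mutual at 25.500%.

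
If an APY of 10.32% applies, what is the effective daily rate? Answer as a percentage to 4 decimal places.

The per-day rate i satisfies (1 + i)^365 = 1 + 0.1032.
i = 1.1032^(1/365) − 1 = 0.0002691 = 0.0269%.

0.0269%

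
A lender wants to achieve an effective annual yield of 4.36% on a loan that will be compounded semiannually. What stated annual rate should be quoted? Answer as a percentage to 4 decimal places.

4.3135%

(1 + r/2)^2 − 1 = 0.0436, so 1 + r/2 = 1.0436^(1/2).
r/2 = 0.021567, so r = 0.043135 = 4.3135%.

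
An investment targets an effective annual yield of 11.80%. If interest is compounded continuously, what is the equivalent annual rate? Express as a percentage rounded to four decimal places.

Continuous: nominal r satisfies e^r − 1 = 0.1180.
r = ln(1 + 0.1180) = ln(1.1180) = 0.111541 = 11.1541%.

11.1541%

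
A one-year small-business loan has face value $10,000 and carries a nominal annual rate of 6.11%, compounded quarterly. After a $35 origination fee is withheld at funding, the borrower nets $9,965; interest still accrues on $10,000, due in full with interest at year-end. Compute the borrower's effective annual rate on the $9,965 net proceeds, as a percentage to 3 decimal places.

6.625%

Amount owed after one year: 10,000 × (1 + 0.0611/4)^4 = 10,000 × 1.062514 = $10,625.14.
Effective rate on net proceeds: 10,625.14 / 9,965 − 1 = 0.066246 = 6.625%.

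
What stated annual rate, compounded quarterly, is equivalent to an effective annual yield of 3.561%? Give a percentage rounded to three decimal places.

(1 + r/4)^4 − 1 = 0.03561, so 1 + r/4 = 1.03561^(1/4).
r/4 = 0.008786, so r = 0.035144 = 3.514%.

3.514%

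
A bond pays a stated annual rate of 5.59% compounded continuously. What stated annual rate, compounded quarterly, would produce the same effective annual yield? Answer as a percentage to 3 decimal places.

EAR under continuous compounding: e^0.0559 − 1 = 0.057492.
Solve (1 + r/4)^4 = 1.057492: r/4 = 1.057492^(1/4) − 1 = 0.014073, so r = 0.056292 = 5.629%.

5.629%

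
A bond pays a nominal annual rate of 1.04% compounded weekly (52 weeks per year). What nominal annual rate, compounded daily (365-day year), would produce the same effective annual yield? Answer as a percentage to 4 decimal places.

1.0399%

EAR = (1 + 0.0104/52)^52 − 1 = 0.010453.
Solve (1 + r/365)^365 = 1.010453: r/365 = 1.010453^(1/365) − 1 = 0.000028, so r = 0.010399 = 1.0399%.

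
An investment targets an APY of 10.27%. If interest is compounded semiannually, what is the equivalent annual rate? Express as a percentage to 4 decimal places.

(1 + r/2)^2 − 1 = 0.1027, so 1 + r/2 = 1.1027^(1/2).
r/2 = 0.050095, so r = 0.100190 = 10.0190%.

10.0190%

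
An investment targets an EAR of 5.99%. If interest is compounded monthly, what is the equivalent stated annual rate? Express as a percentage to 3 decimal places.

(1 + r/12)^12 − 1 = 0.0599, so 1 + r/12 = 1.0599^(1/12).
r/12 = 0.004860, so r = 0.058316 = 5.832%.

5.832%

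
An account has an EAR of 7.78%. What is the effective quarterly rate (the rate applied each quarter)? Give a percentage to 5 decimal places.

The per-quarter rate i satisfies (1 + i)^4 = 1 + 0.0778.
i = 1.0778^(1/4) − 1 = 0.0189070 = 1.89070%.

1.89070%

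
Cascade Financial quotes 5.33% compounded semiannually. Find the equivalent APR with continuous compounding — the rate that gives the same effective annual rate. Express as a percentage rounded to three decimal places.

5.260%

EAR = (1 + 0.0533/2)^2 − 1 = 0.054010.
Equivalent continuous rate: r = ln(1 + 0.054010) = 0.052602 = 5.260%.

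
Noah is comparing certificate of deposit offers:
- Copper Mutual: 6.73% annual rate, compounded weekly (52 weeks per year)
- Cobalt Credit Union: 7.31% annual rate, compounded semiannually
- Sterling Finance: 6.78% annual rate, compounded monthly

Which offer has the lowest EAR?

Copper Mutual

Copper Mutual: (1 + 0.0673/52)^52 − 1 = 6.957%
Cobalt Credit Union: (1 + 0.0731/2)^2 − 1 = 7.444%
Sterling Finance: (1 + 0.0678/12)^12 − 1 = 6.995%
The lowest effective annual rate is Copper Mutual at 6.957%.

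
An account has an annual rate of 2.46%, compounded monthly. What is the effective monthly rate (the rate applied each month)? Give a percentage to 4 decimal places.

With a nominal annual rate compounded monthly, the periodic rate is the nominal rate divided by 12.
i = 0.0246 / 12 = 0.0020500 = 0.2050%.

0.2050%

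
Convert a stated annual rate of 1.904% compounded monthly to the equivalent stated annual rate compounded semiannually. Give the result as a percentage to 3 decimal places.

1.912%

EAR = (1 + 0.01904/12)^12 − 1 = 0.019207.
Solve (1 + r/2)^2 = 1.019207: r/2 = 1.019207^(1/2) − 1 = 0.009558, so r = 0.019116 = 1.912%.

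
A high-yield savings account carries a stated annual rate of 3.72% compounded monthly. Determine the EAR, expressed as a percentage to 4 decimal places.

3.7841%

EAR = (1 + 0.0372/12)^12 − 1.
= 1.037841 − 1 = 3.7841%.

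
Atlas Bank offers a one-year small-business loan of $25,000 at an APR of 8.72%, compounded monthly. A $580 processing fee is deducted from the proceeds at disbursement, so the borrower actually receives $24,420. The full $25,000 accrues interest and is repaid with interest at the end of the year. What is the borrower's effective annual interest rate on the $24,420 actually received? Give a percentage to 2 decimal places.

Amount owed after one year: 25,000 × (1 + 0.0872/12)^12 = 25,000 × 1.090771 = $27,269.27.
Effective rate on net proceeds: 27,269.27 / 24,420 − 1 = 0.116678 = 11.67%.

11.67%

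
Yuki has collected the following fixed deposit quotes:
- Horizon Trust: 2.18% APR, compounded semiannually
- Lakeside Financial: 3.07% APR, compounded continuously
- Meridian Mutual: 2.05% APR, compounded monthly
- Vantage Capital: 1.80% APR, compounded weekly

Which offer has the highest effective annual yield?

Lakeside Financial

Horizon Trust: (1 + 0.0218/2)^2 − 1 = 2.192%
Lakeside Financial: e^0.0307 − 1 = 3.118%
Meridian Mutual: (1 + 0.0205/12)^12 − 1 = 2.069%
Vantage Capital: (1 + 0.0180/52)^52 − 1 = 1.816%
The highest effective annual rate is Lakeside Financial at 3.118%.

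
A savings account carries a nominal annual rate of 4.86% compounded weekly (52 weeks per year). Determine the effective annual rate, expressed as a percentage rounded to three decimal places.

4.978%

EAR = (1 + 0.0486/52)^52 − 1.
= 1.049777 − 1 = 4.978%.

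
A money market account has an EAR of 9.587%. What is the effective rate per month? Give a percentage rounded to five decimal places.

0.76582%

The per-month rate i satisfies (1 + i)^12 = 1 + 0.09587.
i = 1.09587^(1/12) − 1 = 0.0076582 = 0.76582%.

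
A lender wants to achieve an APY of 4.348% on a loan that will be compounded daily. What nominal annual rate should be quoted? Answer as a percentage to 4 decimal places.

4.2564%

(1 + r/365)^365 − 1 = 0.04348, so 1 + r/365 = 1.04348^(1/365).
r/365 = 0.000117, so r = 0.042564 = 4.2564%.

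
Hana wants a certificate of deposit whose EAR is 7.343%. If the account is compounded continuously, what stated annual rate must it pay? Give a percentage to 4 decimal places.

7.0859%

Continuous: nominal r satisfies e^r − 1 = 0.07343.
r = ln(1 + 0.07343) = ln(1.07343) = 0.070859 = 7.0859%.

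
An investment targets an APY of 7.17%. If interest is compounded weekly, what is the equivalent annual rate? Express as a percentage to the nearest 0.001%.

6.929%

(1 + r/52)^52 − 1 = 0.0717, so 1 + r/52 = 1.0717^(1/52).
r/52 = 0.001333, so r = 0.069292 = 6.929%.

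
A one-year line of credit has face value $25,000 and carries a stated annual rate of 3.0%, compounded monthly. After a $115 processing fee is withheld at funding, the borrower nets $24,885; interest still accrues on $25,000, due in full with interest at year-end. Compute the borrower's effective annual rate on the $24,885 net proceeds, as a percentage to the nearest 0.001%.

Amount owed after one year: 25,000 × (1 + 0.030/12)^12 = 25,000 × 1.030416 = $25,760.40.
Effective rate on net proceeds: 25,760.40 / 24,885 − 1 = 0.035178 = 3.518%.

3.518%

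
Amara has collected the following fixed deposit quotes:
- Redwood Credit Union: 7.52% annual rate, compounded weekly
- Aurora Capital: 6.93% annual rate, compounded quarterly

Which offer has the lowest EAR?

Redwood Credit Union: (1 + 0.0752/52)^52 − 1 = 7.804%
Aurora Capital: (1 + 0.0693/4)^4 − 1 = 7.112%
The lowest effective annual rate is Aurora Capital at 7.112%.

Aurora Capital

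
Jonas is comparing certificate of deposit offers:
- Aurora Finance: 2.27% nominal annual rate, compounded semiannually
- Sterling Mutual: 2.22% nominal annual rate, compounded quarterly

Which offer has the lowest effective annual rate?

Aurora Finance: (1 + 0.0227/2)^2 − 1 = 2.283%
Sterling Mutual: (1 + 0.0222/4)^4 − 1 = 2.239%
The lowest effective annual rate is Sterling Mutual at 2.239%.

Sterling Mutual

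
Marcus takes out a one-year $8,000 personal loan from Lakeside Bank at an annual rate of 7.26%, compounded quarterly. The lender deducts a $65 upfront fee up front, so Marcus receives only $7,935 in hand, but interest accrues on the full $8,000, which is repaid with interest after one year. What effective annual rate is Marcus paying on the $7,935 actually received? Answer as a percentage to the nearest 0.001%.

Amount owed after one year: 8,000 × (1 + 0.0726/4)^4 = 8,000 × 1.074601 = $8,596.80.
Effective rate on net proceeds: 8,596.80 / 7,935 − 1 = 0.083403 = 8.340%.

8.340%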